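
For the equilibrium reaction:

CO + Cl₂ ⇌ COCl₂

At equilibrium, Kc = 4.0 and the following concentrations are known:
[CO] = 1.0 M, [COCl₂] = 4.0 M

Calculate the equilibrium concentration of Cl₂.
[Cl₂] = 1.0000 M

Kc = ([COCl₂]) / ([CO] × [Cl₂]) = 4.0
[Cl₂]^1 = (product terms)/(Kc · other reactant terms) = 4 / (4.0 · 1) = 1
[Cl₂] = 1.0000 M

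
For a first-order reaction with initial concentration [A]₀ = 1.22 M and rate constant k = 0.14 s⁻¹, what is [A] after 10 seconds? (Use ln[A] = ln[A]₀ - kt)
0.3008 M

ln[A] = ln[A]₀ - k·t = ln(1.22) - (0.14)·(10) = 0.1989 - 1.4000 = -1.2011
[A] = e^(-1.2011) = 0.3008 M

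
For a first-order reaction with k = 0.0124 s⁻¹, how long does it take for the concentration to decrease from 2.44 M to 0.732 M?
97.09 s

From ln[A] = ln[A]₀ - k·t: t = ln([A]₀/[A])/k = ln(2.44/0.732)/0.0124 = ln(3.3333)/0.0124 = 1.2040/0.0124 = 97.09 s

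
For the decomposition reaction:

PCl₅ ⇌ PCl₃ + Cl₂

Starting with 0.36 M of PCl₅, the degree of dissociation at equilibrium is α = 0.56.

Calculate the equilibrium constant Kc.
K_c = 0.2566

x = α·[A]₀ = 0.56 × 0.36 = 0.2016 M dissociated.
At eq: [PCl₅] = 0.36 − 0.2016 = 0.1584 M; [PCl₃] = [Cl₂] = x = 0.2016 M.
Kc = [PCl₃][Cl₂]/[PCl₅] = (0.2016)²/0.1584 = 0.2566.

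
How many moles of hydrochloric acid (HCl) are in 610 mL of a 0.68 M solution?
Moles = Molarity × Volume (L)
Moles = 0.68 M × 0.61 L = 0.4148 mol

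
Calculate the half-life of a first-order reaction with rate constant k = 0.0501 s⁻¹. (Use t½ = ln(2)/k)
13.84 s

t½ = ln(2)/k = 0.6931/0.0501 = 13.84 s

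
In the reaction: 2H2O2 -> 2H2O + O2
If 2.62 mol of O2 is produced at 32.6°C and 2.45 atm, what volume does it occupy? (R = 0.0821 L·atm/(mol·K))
T = 32.6°C + 273.15 = 305.75 K
V = nRT/P = (2.62 × 0.0821 × 305.75) / 2.45
V = 26.84 L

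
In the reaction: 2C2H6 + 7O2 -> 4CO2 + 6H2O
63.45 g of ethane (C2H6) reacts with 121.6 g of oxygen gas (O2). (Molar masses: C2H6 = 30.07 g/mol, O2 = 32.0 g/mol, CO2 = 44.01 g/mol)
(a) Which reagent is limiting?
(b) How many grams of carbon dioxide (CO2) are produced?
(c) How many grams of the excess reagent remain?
(a) O2, (b) 95.56 g, (c) 30.8 g

Moles of C2H6 = 63.45 g ÷ 30.07 g/mol = 2.11008 mol
Moles of O2 = 121.6 g ÷ 32.0 g/mol = 3.8 mol
Moles ÷ coefficient: C2H6: 2.11008/2 = 1.055, O2: 3.8/7 = 0.5429
(a) O2 has the smaller value, so O2 is the limiting reagent.
(b) Moles of CO2 = 3.8 mol O2 × (4/7) = 2.17143 mol; mass = 2.17143 mol × 44.01 g/mol = 95.56 g
(c) C2H6 consumed = 3.8 × (2/7) = 1.08571 mol; remaining = 2.11008 − 1.08571 = 1.02436 mol; mass = 1.02436 mol × 30.07 g/mol = 30.8 g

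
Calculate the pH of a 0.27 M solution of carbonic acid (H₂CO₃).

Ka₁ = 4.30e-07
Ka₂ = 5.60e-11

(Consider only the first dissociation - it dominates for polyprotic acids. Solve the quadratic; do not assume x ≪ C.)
pH = 3.47

x² + Ka₁·x − Ka₁·C = 0 with Ka₁ = 4.30e-07, C = 0.27.
x = (−Ka₁ + √(Ka₁² + 4·Ka₁·C))/2 = 3.4052e-04 M, so pH = 3.47.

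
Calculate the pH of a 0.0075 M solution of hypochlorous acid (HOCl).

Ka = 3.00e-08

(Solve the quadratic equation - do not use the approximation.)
pH = 4.82

x² + Ka×x - Ka×C = 0. Using quadratic formula: [H⁺] = 1.4985e-05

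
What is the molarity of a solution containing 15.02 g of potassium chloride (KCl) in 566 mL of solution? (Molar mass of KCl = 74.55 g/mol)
Moles of KCl = 15.02 g ÷ 74.55 g/mol = 0.201476 mol
Volume = 566 mL = 0.566 L
Molarity = 0.201476 mol ÷ 0.566 L = 0.356 M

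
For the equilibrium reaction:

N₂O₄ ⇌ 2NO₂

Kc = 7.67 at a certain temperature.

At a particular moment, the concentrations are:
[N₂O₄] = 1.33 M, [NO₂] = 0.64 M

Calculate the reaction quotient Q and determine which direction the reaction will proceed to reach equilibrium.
Q = 0.308, Q < K, reaction proceeds forward (toward products)

Q = ([NO₂]^2) / ([N₂O₄])
  = ((0.64)^2) / ((1.33)) = 0.4096/1.33 = 0.308
Since Q = 0.308 < Kc = 7.67, the reaction proceeds forward (toward products) to reach equilibrium.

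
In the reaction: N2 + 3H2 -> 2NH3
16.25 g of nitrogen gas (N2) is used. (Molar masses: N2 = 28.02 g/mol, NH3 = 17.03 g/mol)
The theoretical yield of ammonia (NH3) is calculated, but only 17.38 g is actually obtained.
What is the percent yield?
Moles of N2 = 16.25 g ÷ 28.02 g/mol = 0.579943 mol
Mole ratio: 2 mol NH3 / 1 mol N2
Moles of NH3 = 0.579943 × (2/1) = 1.15989 mol
Theoretical yield = 1.15989 mol × 17.03 g/mol = 19.753 g
Actual yield = 17.38 g
Percent yield = (17.38 / 19.753) × 100% = 88.0%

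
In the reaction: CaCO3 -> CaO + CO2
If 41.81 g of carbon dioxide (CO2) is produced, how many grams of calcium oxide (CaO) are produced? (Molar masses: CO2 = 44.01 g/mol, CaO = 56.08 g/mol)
Moles of CO2 = 41.81 g ÷ 44.01 g/mol = 0.950011 mol
Mole ratio: 1 mol CaO / 1 mol CO2
Moles of CaO = 0.950011 × (1/1) = 0.950011 mol
Mass of CaO = 0.950011 mol × 56.08 g/mol = 53.28 g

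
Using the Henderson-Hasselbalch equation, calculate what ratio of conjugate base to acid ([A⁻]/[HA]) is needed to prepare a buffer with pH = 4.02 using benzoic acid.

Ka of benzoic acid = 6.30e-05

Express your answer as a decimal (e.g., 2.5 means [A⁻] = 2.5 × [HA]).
[A⁻]/[HA] = 0.660

pKa = −log(6.30e-05) = 4.2007. pH = pKa + log([A⁻]/[HA]). 4.02 = 4.2007 + log(ratio). log(ratio) = 4.02 − 4.2007 = -0.1807. ratio = 10^(-0.1807) = 0.660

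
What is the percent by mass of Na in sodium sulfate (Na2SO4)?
Mass of Na in formula = 22.99 × 2 = 45.98 g/mol
Molar mass = 142.05 g/mol
% Na = (45.98/142.05) × 100% = 32.37%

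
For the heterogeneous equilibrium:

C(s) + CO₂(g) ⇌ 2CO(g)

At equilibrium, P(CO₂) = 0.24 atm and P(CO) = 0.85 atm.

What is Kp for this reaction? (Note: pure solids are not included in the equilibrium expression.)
K_p = 3.010

Solid C is excluded.
Kp = P(CO)²/P(CO₂) = (0.85)²/0.24 = 0.7225/0.24 = 3.010.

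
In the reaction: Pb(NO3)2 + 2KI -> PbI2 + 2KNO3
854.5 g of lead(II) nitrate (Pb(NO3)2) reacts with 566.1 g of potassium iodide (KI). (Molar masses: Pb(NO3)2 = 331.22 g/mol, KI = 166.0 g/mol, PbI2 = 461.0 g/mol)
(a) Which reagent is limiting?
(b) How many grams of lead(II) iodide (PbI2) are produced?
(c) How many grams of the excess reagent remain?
(a) KI, (b) 786.1 g, (c) 289.7 g

Moles of Pb(NO3)2 = 854.5 g ÷ 331.22 g/mol = 2.57986 mol
Moles of KI = 566.1 g ÷ 166.0 g/mol = 3.41024 mol
Moles ÷ coefficient: Pb(NO3)2: 2.57986/1 = 2.58, KI: 3.41024/2 = 1.705
(a) KI has the smaller value, so KI is the limiting reagent.
(b) Moles of PbI2 = 3.41024 mol KI × (1/2) = 1.70512 mol; mass = 1.70512 mol × 461.0 g/mol = 786.1 g
(c) Pb(NO3)2 consumed = 3.41024 × (1/2) = 1.70512 mol; remaining = 2.57986 − 1.70512 = 0.874736 mol; mass = 0.874736 mol × 331.22 g/mol = 289.7 g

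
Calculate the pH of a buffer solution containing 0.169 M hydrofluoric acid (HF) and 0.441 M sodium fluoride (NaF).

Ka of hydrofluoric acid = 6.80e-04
pH = 3.58

pKa = -log(6.80e-04) = 3.17. pH = pKa + log([A⁻]/[HA]) = 3.17 + log(0.441/0.169)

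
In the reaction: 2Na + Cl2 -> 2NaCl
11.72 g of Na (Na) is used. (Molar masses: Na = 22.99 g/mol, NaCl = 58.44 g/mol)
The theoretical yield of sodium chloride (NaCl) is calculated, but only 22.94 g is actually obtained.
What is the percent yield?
Moles of Na = 11.72 g ÷ 22.99 g/mol = 0.509787 mol
Mole ratio: 2 mol NaCl / 2 mol Na
Moles of NaCl = 0.509787 × (2/2) = 0.509787 mol
Theoretical yield = 0.509787 mol × 58.44 g/mol = 29.792 g
Actual yield = 22.94 g
Percent yield = (22.94 / 29.792) × 100% = 77.0%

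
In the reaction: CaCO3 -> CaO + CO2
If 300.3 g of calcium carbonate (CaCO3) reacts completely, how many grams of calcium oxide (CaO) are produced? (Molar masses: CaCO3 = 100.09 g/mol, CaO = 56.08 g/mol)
Moles of CaCO3 = 300.3 g ÷ 100.09 g/mol = 3.0003 mol
Mole ratio: 1 mol CaO / 1 mol CaCO3
Moles of CaO = 3.0003 × (1/1) = 3.0003 mol
Mass of CaO = 3.0003 mol × 56.08 g/mol = 168.3 g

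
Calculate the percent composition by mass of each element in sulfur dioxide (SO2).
S: 50.05%, O: 49.95%

Molar mass of SO2 = 64.07 g/mol
% S = (1 × 32.07) / 64.07 × 100% = 32.07 / 64.07 × 100% = 50.05%
% O = (2 × 16.0) / 64.07 × 100% = 32 / 64.07 × 100% = 49.95%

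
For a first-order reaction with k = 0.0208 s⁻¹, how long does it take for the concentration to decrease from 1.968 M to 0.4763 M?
68.21 s

From ln[A] = ln[A]₀ - k·t: t = ln([A]₀/[A])/k = ln(1.968/0.4763)/0.0208 = ln(4.1318)/0.0208 = 1.4187/0.0208 = 68.21 s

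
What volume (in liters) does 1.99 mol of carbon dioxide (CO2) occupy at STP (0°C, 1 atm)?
At STP, 1 mol of gas occupies 22.4 L
Volume = 1.99 mol × 22.4 L/mol = 44.58 L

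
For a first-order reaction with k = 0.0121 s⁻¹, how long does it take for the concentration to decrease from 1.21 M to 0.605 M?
57.28 s

From ln[A] = ln[A]₀ - k·t: t = ln([A]₀/[A])/k = ln(1.21/0.605)/0.0121 = ln(2.0000)/0.0121 = 0.6931/0.0121 = 57.28 s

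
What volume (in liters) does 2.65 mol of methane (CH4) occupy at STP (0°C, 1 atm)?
At STP, 1 mol of gas occupies 22.4 L
Volume = 2.65 mol × 22.4 L/mol = 59.36 L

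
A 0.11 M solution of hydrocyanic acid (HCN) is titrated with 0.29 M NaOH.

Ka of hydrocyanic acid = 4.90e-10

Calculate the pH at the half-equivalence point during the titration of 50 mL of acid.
pH = pKa = 9.31

At the half-equivalence point, [HA] = [A⁻], so by Henderson–Hasselbalch pH = pKa + log(1) = pKa.
pKa = −log(4.90e-10) = 9.31.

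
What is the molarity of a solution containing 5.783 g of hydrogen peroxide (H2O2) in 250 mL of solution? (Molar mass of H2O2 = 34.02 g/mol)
Moles of H2O2 = 5.783 g ÷ 34.02 g/mol = 0.169988 mol
Volume = 250 mL = 0.25 L
Molarity = 0.169988 mol ÷ 0.25 L = 0.68 M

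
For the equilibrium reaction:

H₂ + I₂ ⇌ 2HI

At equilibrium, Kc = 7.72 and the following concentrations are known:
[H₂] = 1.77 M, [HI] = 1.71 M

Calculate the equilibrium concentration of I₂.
[I₂] = 0.2140 M

Kc = ([HI]^2) / ([H₂] × [I₂]) = 7.72
[I₂]^1 = (product terms)/(Kc · other reactant terms) = 2.9241 / (7.72 · 1.77) = 0.21399
[I₂] = 0.2140 M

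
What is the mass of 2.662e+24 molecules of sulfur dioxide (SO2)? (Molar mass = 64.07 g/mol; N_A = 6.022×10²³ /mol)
Moles = 2.662e+24 ÷ 6.022×10²³ = 4.42046 mol
Mass = 4.42046 mol × 64.07 g/mol = 283.2 g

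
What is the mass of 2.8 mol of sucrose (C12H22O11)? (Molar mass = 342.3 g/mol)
Mass = 2.8 mol × 342.3 g/mol = 958.4 g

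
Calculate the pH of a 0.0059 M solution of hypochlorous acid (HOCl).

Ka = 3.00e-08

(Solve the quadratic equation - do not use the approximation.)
pH = 4.88

x² + Ka×x - Ka×C = 0. Using quadratic formula: [H⁺] = 1.3289e-05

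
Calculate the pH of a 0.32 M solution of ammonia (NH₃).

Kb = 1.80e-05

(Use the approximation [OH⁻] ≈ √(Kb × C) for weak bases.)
pH = 11.38

[OH⁻] = √(Kb × C) = √(1.80e-05 × 0.32) = 2.4000e-03. pOH = 2.62, pH = 14 - pOH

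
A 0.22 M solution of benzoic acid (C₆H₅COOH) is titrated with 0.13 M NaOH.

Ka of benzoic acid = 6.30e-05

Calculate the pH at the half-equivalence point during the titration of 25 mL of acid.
pH = pKa = 4.20

At the half-equivalence point, [HA] = [A⁻], so by Henderson–Hasselbalch pH = pKa + log(1) = pKa.
pKa = −log(6.30e-05) = 4.20.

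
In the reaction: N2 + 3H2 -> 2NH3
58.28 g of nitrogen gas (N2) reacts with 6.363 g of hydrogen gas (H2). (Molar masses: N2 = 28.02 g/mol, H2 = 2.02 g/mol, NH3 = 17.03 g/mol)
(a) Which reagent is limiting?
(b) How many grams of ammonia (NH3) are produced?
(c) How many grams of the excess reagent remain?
(a) H2, (b) 35.76 g, (c) 28.86 g

Moles of N2 = 58.28 g ÷ 28.02 g/mol = 2.07994 mol
Moles of H2 = 6.363 g ÷ 2.02 g/mol = 3.15 mol
Moles ÷ coefficient: N2: 2.07994/1 = 2.08, H2: 3.15/3 = 1.05
(a) H2 has the smaller value, so H2 is the limiting reagent.
(b) Moles of NH3 = 3.15 mol H2 × (2/3) = 2.1 mol; mass = 2.1 mol × 17.03 g/mol = 35.76 g
(c) N2 consumed = 3.15 × (1/3) = 1.05 mol; remaining = 2.07994 − 1.05 = 1.02994 mol; mass = 1.02994 mol × 28.02 g/mol = 28.86 g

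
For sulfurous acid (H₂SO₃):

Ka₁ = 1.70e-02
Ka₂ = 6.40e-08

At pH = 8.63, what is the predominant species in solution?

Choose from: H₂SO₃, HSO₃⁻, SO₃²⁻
SO₃²⁻

pKa1 = 1.77, pKa2 = 7.19. Each pKa is the crossover between adjacent species; pH = 8.63 lies in the region where SO₃²⁻ predominates.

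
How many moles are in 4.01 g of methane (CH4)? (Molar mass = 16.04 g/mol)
Moles = 4.01 g ÷ 16.04 g/mol = 0.25 mol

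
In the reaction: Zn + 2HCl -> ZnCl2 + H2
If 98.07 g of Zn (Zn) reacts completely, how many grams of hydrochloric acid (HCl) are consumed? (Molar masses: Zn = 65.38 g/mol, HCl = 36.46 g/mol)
Moles of Zn = 98.07 g ÷ 65.38 g/mol = 1.5 mol
Mole ratio: 2 mol HCl / 1 mol Zn
Moles of HCl = 1.5 × (2/1) = 3 mol
Mass of HCl = 3 mol × 36.46 g/mol = 109.4 g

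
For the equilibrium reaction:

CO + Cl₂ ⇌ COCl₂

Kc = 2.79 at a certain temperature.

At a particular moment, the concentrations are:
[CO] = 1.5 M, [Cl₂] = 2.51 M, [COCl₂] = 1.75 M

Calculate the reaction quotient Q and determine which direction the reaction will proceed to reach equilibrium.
Q = 0.465, Q < K, reaction proceeds forward (toward products)

Q = ([COCl₂]) / ([CO] × [Cl₂])
  = ((1.75)) / ((1.5)·(2.51)) = 1.75/3.765 = 0.4648
Since Q = 0.4648 < Kc = 2.79, the reaction proceeds forward (toward products) to reach equilibrium.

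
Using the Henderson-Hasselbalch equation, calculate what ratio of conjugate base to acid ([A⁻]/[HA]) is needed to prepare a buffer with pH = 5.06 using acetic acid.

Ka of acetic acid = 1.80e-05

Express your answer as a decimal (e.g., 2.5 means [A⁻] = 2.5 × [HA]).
[A⁻]/[HA] = 2.067

pKa = −log(1.80e-05) = 4.7447. pH = pKa + log([A⁻]/[HA]). 5.06 = 4.7447 + log(ratio). log(ratio) = 5.06 − 4.7447 = 0.3153. ratio = 10^(0.3153) = 2.067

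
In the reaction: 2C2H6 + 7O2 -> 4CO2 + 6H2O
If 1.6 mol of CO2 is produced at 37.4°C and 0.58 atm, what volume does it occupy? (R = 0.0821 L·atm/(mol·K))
T = 37.4°C + 273.15 = 310.55 K
V = nRT/P = (1.6 × 0.0821 × 310.55) / 0.58
V = 70.33 L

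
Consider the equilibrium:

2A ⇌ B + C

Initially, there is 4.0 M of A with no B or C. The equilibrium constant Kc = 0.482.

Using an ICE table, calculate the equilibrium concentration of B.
[B] = 1.163 M

ICE: [A] = 4.0 − 2x, [B] = [C] = x.
Kc = x²/(4.0 − 2x)² = 0.482 ⇒ √Kc = x/(4.0 − 2x).
x = √0.482·4.0/(1 + 2√0.482) = 0.69426·4.0/2.3885 = 1.1627.
[B] = x = 1.163 M.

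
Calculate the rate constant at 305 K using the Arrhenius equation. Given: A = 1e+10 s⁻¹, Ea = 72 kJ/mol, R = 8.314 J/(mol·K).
4.66e-03 s⁻¹

k = A·exp(-Ea/(R·T)) = 1e+10·exp(-72000/(8.314·305)) = 1e+10·exp(-28.3937) = 1e+10·4.6640e-13 = 4.66e-03 s⁻¹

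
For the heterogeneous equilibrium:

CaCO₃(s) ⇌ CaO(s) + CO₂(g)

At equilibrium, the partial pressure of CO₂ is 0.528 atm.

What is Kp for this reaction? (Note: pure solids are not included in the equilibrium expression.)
K_p = 0.528

Solids (CaCO₃, CaO) have activity 1 and are excluded.
Kp = P(CO₂) = 0.528.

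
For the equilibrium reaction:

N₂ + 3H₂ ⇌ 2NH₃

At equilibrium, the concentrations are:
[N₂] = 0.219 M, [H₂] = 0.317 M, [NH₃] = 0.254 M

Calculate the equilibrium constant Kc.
K_c = 9.2480

Kc = ([NH₃]^2) / ([N₂] × [H₂]^3)
   = ((0.254)^2) / ((0.219)·(0.317)^3)
   = 0.064516 / 0.0069762 = 9.2480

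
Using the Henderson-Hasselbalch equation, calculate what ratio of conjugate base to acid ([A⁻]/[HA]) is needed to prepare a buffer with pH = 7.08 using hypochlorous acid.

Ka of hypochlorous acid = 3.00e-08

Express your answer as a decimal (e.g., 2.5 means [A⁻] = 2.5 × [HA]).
[A⁻]/[HA] = 0.361

pKa = −log(3.00e-08) = 7.5229. pH = pKa + log([A⁻]/[HA]). 7.08 = 7.5229 + log(ratio). log(ratio) = 7.08 − 7.5229 = -0.4429. ratio = 10^(-0.4429) = 0.361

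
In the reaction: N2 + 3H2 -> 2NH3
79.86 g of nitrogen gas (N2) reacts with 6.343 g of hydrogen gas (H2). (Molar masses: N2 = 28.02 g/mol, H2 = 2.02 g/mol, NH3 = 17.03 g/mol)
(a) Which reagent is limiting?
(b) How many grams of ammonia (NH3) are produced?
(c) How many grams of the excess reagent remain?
(a) H2, (b) 35.65 g, (c) 50.53 g

Moles of N2 = 79.86 g ÷ 28.02 g/mol = 2.85011 mol
Moles of H2 = 6.343 g ÷ 2.02 g/mol = 3.1401 mol
Moles ÷ coefficient: N2: 2.85011/1 = 2.85, H2: 3.1401/3 = 1.047
(a) H2 has the smaller value, so H2 is the limiting reagent.
(b) Moles of NH3 = 3.1401 mol H2 × (2/3) = 2.0934 mol; mass = 2.0934 mol × 17.03 g/mol = 35.65 g
(c) N2 consumed = 3.1401 × (1/3) = 1.0467 mol; remaining = 2.85011 − 1.0467 = 1.80341 mol; mass = 1.80341 mol × 28.02 g/mol = 50.53 g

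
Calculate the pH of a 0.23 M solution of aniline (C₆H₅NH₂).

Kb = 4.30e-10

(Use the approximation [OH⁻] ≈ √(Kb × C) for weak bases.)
pH = 9.00

[OH⁻] = √(Kb × C) = √(4.30e-10 × 0.23) = 9.9448e-06. pOH = 5.00, pH = 14 - pOH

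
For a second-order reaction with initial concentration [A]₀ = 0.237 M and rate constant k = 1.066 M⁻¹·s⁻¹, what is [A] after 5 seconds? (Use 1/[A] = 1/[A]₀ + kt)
0.1047 M

1/[A] = 1/[A]₀ + k·t = 1/0.237 + (1.066)·(5) = 4.2194 + 5.3300 = 9.5494
[A] = 1/9.5494 = 0.1047 M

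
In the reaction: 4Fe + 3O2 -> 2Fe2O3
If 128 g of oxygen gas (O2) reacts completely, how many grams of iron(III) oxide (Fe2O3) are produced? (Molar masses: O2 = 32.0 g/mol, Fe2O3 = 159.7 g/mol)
Moles of O2 = 128 g ÷ 32.0 g/mol = 4 mol
Mole ratio: 2 mol Fe2O3 / 3 mol O2
Moles of Fe2O3 = 4 × (2/3) = 2.66667 mol
Mass of Fe2O3 = 2.66667 mol × 159.7 g/mol = 425.9 g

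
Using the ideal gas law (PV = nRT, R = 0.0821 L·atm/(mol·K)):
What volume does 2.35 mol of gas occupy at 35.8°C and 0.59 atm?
T = 35.8°C + 273.15 = 308.95 K
V = nRT/P = (2.35 × 0.0821 × 308.95) / 0.59
V = 101.03 L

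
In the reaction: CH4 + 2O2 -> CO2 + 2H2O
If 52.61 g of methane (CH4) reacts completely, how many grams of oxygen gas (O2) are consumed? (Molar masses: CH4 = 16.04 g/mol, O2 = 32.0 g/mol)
Moles of CH4 = 52.61 g ÷ 16.04 g/mol = 3.27993 mol
Mole ratio: 2 mol O2 / 1 mol CH4
Moles of O2 = 3.27993 × (2/1) = 6.55985 mol
Mass of O2 = 6.55985 mol × 32.0 g/mol = 209.9 g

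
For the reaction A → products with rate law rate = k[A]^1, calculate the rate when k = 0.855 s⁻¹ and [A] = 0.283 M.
0.242 M/s

rate = k·[A]^1 = 0.855·(0.283)^1 = 0.855·0.283 = 0.242 M/s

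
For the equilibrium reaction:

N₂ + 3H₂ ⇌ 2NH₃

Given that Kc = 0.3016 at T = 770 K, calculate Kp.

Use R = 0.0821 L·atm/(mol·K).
K_p = 7.55e-05

Δn = (moles gaseous products) − (moles gaseous reactants) = -2
T = 770 K; RT = 0.0821 × 770 = 63.217
Kp = Kc·(RT)^Δn = 0.3016 × (63.217)^-2 = 0.3016 × 0.000250226 = 7.55e-05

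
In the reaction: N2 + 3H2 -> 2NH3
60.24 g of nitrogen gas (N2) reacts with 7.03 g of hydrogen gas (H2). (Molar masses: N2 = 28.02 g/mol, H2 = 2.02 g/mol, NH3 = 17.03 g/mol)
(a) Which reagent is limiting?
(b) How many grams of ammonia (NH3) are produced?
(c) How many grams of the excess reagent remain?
(a) H2, (b) 39.51 g, (c) 27.73 g

Moles of N2 = 60.24 g ÷ 28.02 g/mol = 2.14989 mol
Moles of H2 = 7.03 g ÷ 2.02 g/mol = 3.4802 mol
Moles ÷ coefficient: N2: 2.14989/1 = 2.15, H2: 3.4802/3 = 1.16
(a) H2 has the smaller value, so H2 is the limiting reagent.
(b) Moles of NH3 = 3.4802 mol H2 × (2/3) = 2.32013 mol; mass = 2.32013 mol × 17.03 g/mol = 39.51 g
(c) N2 consumed = 3.4802 × (1/3) = 1.16007 mol; remaining = 2.14989 − 1.16007 = 0.989827 mol; mass = 0.989827 mol × 28.02 g/mol = 27.73 g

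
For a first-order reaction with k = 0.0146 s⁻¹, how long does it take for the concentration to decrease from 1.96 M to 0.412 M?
106.83 s

From ln[A] = ln[A]₀ - k·t: t = ln([A]₀/[A])/k = ln(1.96/0.412)/0.0146 = ln(4.7573)/0.0146 = 1.5597/0.0146 = 106.83 s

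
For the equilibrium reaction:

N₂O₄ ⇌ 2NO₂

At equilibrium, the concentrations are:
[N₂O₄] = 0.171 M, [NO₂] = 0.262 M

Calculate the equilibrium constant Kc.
K_c = 0.4014

Kc = ([NO₂]^2) / ([N₂O₄])
   = ((0.262)^2) / ((0.171))
   = 0.068644 / 0.171 = 0.4014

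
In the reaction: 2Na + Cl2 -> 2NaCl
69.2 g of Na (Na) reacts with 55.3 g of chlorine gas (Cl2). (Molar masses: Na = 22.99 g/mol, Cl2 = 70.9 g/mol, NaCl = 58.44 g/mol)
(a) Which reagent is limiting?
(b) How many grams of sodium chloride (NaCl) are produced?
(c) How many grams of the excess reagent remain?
(a) Cl2, (b) 91.16 g, (c) 33.34 g

Moles of Na = 69.2 g ÷ 22.99 g/mol = 3.01 mol
Moles of Cl2 = 55.3 g ÷ 70.9 g/mol = 0.779972 mol
Moles ÷ coefficient: Na: 3.01/2 = 1.505, Cl2: 0.779972/1 = 0.78
(a) Cl2 has the smaller value, so Cl2 is the limiting reagent.
(b) Moles of NaCl = 0.779972 mol Cl2 × (2/1) = 1.55994 mol; mass = 1.55994 mol × 58.44 g/mol = 91.16 g
(c) Na consumed = 0.779972 × (2/1) = 1.55994 mol; remaining = 3.01 − 1.55994 = 1.45006 mol; mass = 1.45006 mol × 22.99 g/mol = 33.34 g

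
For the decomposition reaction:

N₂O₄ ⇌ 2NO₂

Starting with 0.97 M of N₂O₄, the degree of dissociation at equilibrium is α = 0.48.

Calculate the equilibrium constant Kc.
K_c = 1.7191

x = α·[A]₀ = 0.48 × 0.97 = 0.4656 M dissociated.
At eq: [N₂O₄] = 0.97 − 0.4656 = 0.5044 M; [NO₂] = 2x = 0.9312 M.
Kc = [NO₂]²/[N₂O₄] = (0.9312)²/0.5044 = 1.719.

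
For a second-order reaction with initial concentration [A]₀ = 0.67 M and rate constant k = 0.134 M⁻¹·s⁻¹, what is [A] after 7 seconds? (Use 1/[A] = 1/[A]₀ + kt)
0.4114 M

1/[A] = 1/[A]₀ + k·t = 1/0.67 + (0.134)·(7) = 1.4925 + 0.9380 = 2.4305
[A] = 1/2.4305 = 0.4114 M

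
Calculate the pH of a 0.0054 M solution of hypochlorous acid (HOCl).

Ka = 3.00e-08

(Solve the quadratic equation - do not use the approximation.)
pH = 4.90

x² + Ka×x - Ka×C = 0. Using quadratic formula: [H⁺] = 1.2713e-05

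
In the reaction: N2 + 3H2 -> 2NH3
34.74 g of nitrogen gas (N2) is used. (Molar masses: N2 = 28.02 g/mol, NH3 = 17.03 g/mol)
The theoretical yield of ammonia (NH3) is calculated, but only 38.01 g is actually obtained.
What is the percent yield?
Moles of N2 = 34.74 g ÷ 28.02 g/mol = 1.23983 mol
Mole ratio: 2 mol NH3 / 1 mol N2
Moles of NH3 = 1.23983 × (2/1) = 2.47966 mol
Theoretical yield = 2.47966 mol × 17.03 g/mol = 42.229 g
Actual yield = 38.01 g
Percent yield = (38.01 / 42.229) × 100% = 90.0%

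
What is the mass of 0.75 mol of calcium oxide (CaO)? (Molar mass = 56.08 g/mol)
Mass = 0.75 mol × 56.08 g/mol = 42.06 g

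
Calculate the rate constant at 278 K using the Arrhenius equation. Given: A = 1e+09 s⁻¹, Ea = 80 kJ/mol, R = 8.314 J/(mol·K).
9.29e-07 s⁻¹

k = A·exp(-Ea/(R·T)) = 1e+09·exp(-80000/(8.314·278)) = 1e+09·exp(-34.6127) = 1e+09·9.2877e-16 = 9.29e-07 s⁻¹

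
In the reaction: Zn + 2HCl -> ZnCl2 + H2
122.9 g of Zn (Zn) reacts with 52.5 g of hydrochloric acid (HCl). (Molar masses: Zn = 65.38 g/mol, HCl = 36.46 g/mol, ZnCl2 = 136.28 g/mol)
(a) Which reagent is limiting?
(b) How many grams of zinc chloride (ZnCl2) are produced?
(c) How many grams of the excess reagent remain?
(a) HCl, (b) 98.12 g, (c) 75.83 g

Moles of Zn = 122.9 g ÷ 65.38 g/mol = 1.87978 mol
Moles of HCl = 52.5 g ÷ 36.46 g/mol = 1.43993 mol
Moles ÷ coefficient: Zn: 1.87978/1 = 1.88, HCl: 1.43993/2 = 0.72
(a) HCl has the smaller value, so HCl is the limiting reagent.
(b) Moles of ZnCl2 = 1.43993 mol HCl × (1/2) = 0.719967 mol; mass = 0.719967 mol × 136.28 g/mol = 98.12 g
(c) Zn consumed = 1.43993 × (1/2) = 0.719967 mol; remaining = 1.87978 − 0.719967 = 1.15981 mol; mass = 1.15981 mol × 65.38 g/mol = 75.83 g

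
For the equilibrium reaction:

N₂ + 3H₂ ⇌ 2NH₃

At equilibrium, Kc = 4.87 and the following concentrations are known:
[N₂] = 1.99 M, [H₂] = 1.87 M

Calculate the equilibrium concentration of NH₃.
[NH₃] = 7.9607 M

Kc = ([NH₃]^2) / ([N₂] × [H₂]^3) = 4.87
[NH₃]^2 = Kc · (reactant terms)/(other product terms) = 4.87 · 13.013 / 1 = 63.373
[NH₃] = (63.373)^(1/2) = 7.9607 M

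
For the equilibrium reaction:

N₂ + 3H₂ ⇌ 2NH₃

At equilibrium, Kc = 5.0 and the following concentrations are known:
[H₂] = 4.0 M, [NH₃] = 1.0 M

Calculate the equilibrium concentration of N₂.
[N₂] = 0.0031 M

Kc = ([NH₃]^2) / ([N₂] × [H₂]^3) = 5.0
[N₂]^1 = (product terms)/(Kc · other reactant terms) = 1 / (5.0 · 64) = 0.003125
[N₂] = 0.0031 M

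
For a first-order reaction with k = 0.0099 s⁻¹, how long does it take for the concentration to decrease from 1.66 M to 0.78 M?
76.29 s

From ln[A] = ln[A]₀ - k·t: t = ln([A]₀/[A])/k = ln(1.66/0.78)/0.0099 = ln(2.1282)/0.0099 = 0.7553/0.0099 = 76.29 s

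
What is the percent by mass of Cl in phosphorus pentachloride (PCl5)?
Mass of Cl in formula = 35.45 × 5 = 177.25 g/mol
Molar mass = 208.22 g/mol
% Cl = (177.25/208.22) × 100% = 85.13%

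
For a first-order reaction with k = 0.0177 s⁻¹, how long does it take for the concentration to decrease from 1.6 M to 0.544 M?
60.95 s

From ln[A] = ln[A]₀ - k·t: t = ln([A]₀/[A])/k = ln(1.6/0.544)/0.0177 = ln(2.9412)/0.0177 = 1.0788/0.0177 = 60.95 s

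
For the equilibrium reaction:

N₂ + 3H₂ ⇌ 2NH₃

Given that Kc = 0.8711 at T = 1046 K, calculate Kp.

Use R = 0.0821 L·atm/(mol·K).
K_p = 1.18e-04

Δn = (moles gaseous products) − (moles gaseous reactants) = -2
T = 1046 K; RT = 0.0821 × 1046 = 85.8766
Kp = Kc·(RT)^Δn = 0.8711 × (85.8766)^-2 = 0.8711 × 0.000135597 = 1.18e-04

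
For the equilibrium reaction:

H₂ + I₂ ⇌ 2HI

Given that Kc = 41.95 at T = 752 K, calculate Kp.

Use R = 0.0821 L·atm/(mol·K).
K_p = 41.9500

Δn = (moles gaseous products) − (moles gaseous reactants) = 0
T = 752 K; RT = 0.0821 × 752 = 61.7392
Kp = Kc·(RT)^Δn = 41.95 × (61.7392)^0 = 41.95 × 1 = 41.9500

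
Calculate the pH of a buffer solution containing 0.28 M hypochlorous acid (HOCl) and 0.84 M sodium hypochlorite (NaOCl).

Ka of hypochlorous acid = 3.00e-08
pH = 8.00

pKa = -log(3.00e-08) = 7.52. pH = pKa + log([A⁻]/[HA]) = 7.52 + log(0.84/0.28)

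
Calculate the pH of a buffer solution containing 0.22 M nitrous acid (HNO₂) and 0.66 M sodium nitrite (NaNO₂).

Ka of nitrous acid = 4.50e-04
pH = 3.82

pKa = -log(4.50e-04) = 3.35. pH = pKa + log([A⁻]/[HA]) = 3.35 + log(0.66/0.22)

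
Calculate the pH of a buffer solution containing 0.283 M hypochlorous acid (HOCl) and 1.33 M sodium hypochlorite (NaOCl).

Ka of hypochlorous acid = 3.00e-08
pH = 8.19

pKa = -log(3.00e-08) = 7.52. pH = pKa + log([A⁻]/[HA]) = 7.52 + log(1.33/0.283)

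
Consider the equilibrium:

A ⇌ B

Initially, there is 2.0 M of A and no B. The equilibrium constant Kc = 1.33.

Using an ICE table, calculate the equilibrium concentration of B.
[B] = 1.142 M

ICE: [A] = 2.0 − x, [B] = x.
Kc = x/(2.0 − x) = 1.33 ⇒ x = 1.33·2.0/(1 + 1.33) = 2.66/2.33 = 1.142.
[B] = x = 1.142 M.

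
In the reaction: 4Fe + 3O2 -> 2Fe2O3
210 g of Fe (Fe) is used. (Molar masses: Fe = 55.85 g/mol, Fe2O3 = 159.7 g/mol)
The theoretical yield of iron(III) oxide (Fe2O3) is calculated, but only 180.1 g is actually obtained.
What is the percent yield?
Moles of Fe = 210 g ÷ 55.85 g/mol = 3.76007 mol
Mole ratio: 2 mol Fe2O3 / 4 mol Fe
Moles of Fe2O3 = 3.76007 × (2/4) = 1.88004 mol
Theoretical yield = 1.88004 mol × 159.7 g/mol = 300.24 g
Actual yield = 180.1 g
Percent yield = (180.1 / 300.24) × 100% = 60.0%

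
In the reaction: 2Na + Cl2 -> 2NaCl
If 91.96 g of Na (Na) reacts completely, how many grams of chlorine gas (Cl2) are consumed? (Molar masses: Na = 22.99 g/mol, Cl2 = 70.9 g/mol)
Moles of Na = 91.96 g ÷ 22.99 g/mol = 4 mol
Mole ratio: 1 mol Cl2 / 2 mol Na
Moles of Cl2 = 4 × (1/2) = 2 mol
Mass of Cl2 = 2 mol × 70.9 g/mol = 141.8 g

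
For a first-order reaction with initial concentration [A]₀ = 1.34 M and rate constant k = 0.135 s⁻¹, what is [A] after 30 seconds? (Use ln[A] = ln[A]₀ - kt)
0.0233 M

ln[A] = ln[A]₀ - k·t = ln(1.34) - (0.135)·(30) = 0.2927 - 4.0500 = -3.7573
[A] = e^(-3.7573) = 0.0233 M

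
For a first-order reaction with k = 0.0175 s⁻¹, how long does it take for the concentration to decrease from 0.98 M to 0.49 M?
39.61 s

From ln[A] = ln[A]₀ - k·t: t = ln([A]₀/[A])/k = ln(0.98/0.49)/0.0175 = ln(2.0000)/0.0175 = 0.6931/0.0175 = 39.61 s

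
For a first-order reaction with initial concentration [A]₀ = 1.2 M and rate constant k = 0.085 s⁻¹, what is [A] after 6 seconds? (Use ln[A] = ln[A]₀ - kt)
0.7206 M

ln[A] = ln[A]₀ - k·t = ln(1.2) - (0.085)·(6) = 0.1823 - 0.5100 = -0.3277
[A] = e^(-0.3277) = 0.7206 M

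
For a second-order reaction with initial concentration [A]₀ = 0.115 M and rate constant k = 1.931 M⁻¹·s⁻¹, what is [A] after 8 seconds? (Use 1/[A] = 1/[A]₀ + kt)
0.0414 M

1/[A] = 1/[A]₀ + k·t = 1/0.115 + (1.931)·(8) = 8.6957 + 15.4480 = 24.1437
[A] = 1/24.1437 = 0.0414 M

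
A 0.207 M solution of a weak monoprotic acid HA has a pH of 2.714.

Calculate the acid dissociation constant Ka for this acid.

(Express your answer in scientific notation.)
K_a = 1.82e-05

[H⁺] = 10^(−pH) = 10^(−2.714) = 1.932e-03 M. For HA ⇌ H⁺ + A⁻, Ka = x²/(C − x) = (1.932e-03)²/(0.207 − 1.932e-03) = 1.82e-05.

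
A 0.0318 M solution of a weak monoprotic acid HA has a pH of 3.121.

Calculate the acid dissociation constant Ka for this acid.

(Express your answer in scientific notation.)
K_a = 1.85e-05

[H⁺] = 10^(−pH) = 10^(−3.121) = 7.568e-04 M. For HA ⇌ H⁺ + A⁻, Ka = x²/(C − x) = (7.568e-04)²/(0.0318 − 7.568e-04) = 1.85e-05.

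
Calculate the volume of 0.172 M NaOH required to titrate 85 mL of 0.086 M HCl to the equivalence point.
V_{base} = 42.5 mL

At equivalence: moles acid = moles base.
moles HCl = 0.086 M × 0.085 L = 0.00731 mol
V_NaOH = 0.00731 mol ÷ 0.172 M = 0.0425 L = 42.5 mL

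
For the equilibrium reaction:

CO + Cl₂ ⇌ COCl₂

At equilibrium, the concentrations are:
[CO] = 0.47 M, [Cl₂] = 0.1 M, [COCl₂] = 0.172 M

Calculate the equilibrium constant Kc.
K_c = 3.6596

Kc = ([COCl₂]) / ([CO] × [Cl₂])
   = ((0.172)) / ((0.47)·(0.1))
   = 0.172 / 0.047 = 3.6596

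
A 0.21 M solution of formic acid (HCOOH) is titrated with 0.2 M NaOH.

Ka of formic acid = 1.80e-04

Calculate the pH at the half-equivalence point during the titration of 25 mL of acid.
pH = pKa = 3.74

At the half-equivalence point, [HA] = [A⁻], so by Henderson–Hasselbalch pH = pKa + log(1) = pKa.
pKa = −log(1.80e-04) = 3.74.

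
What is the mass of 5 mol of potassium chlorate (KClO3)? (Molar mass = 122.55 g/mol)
Mass = 5 mol × 122.55 g/mol = 612.8 g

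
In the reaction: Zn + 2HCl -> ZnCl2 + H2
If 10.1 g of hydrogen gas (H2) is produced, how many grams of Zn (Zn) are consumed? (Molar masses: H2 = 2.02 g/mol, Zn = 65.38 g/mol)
Moles of H2 = 10.1 g ÷ 2.02 g/mol = 5 mol
Mole ratio: 1 mol Zn / 1 mol H2
Moles of Zn = 5 × (1/1) = 5 mol
Mass of Zn = 5 mol × 65.38 g/mol = 326.9 g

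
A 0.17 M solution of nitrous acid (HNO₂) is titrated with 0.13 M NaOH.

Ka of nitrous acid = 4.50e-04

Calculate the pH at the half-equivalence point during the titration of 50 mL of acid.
pH = pKa = 3.35

At the half-equivalence point, [HA] = [A⁻], so by Henderson–Hasselbalch pH = pKa + log(1) = pKa.
pKa = −log(4.50e-04) = 3.35.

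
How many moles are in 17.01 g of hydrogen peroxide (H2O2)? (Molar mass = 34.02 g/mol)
Moles = 17.01 g ÷ 34.02 g/mol = 0.5 mol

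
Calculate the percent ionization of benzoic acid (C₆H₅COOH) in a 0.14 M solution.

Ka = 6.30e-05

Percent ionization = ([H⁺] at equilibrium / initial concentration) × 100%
Percent ionization = 2.1%

Let x = [H⁺]. Ka = x²/(C - x) ⇒ x² + (6.30e-05)x - (6.30e-05)(0.14) = 0. x = 2.9385e-03. Percent = (2.9385e-03/0.14) × 100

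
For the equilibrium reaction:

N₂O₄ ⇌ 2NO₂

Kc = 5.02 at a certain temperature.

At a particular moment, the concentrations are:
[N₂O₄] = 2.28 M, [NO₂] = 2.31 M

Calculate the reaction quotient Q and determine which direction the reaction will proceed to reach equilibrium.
Q = 2.340, Q < K, reaction proceeds forward (toward products)

Q = ([NO₂]^2) / ([N₂O₄])
  = ((2.31)^2) / ((2.28)) = 5.3361/2.28 = 2.34
Since Q = 2.34 < Kc = 5.02, the reaction proceeds forward (toward products) to reach equilibrium.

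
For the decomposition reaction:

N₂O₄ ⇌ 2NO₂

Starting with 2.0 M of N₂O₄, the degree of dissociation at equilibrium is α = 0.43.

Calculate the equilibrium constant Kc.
K_c = 2.5951

x = α·[A]₀ = 0.43 × 2.0 = 0.86 M dissociated.
At eq: [N₂O₄] = 2.0 − 0.86 = 1.14 M; [NO₂] = 2x = 1.72 M.
Kc = [NO₂]²/[N₂O₄] = (1.72)²/1.14 = 2.595.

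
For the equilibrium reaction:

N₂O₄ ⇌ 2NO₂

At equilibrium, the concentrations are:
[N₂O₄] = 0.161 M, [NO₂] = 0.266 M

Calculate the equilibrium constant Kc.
K_c = 0.4395

Kc = ([NO₂]^2) / ([N₂O₄])
   = ((0.266)^2) / ((0.161))
   = 0.070756 / 0.161 = 0.4395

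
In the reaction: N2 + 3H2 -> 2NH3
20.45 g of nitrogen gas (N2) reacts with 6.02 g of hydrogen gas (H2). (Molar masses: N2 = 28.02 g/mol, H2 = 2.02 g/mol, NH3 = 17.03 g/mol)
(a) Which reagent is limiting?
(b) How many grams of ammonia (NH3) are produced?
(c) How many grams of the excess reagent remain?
(a) N2, (b) 24.86 g, (c) 1.597 g

Moles of N2 = 20.45 g ÷ 28.02 g/mol = 0.729836 mol
Moles of H2 = 6.02 g ÷ 2.02 g/mol = 2.9802 mol
Moles ÷ coefficient: N2: 0.729836/1 = 0.7298, H2: 2.9802/3 = 0.9934
(a) N2 has the smaller value, so N2 is the limiting reagent.
(b) Moles of NH3 = 0.729836 mol N2 × (2/1) = 1.45967 mol; mass = 1.45967 mol × 17.03 g/mol = 24.86 g
(c) H2 consumed = 0.729836 × (3/1) = 2.18951 mol; remaining = 2.9802 − 2.18951 = 0.790691 mol; mass = 0.790691 mol × 2.02 g/mol = 1.597 g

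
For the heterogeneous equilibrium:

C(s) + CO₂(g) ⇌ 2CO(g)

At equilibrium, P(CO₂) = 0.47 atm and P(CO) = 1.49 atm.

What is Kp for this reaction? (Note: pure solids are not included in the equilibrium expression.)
K_p = 4.724

Solid C is excluded.
Kp = P(CO)²/P(CO₂) = (1.49)²/0.47 = 2.22/0.47 = 4.724.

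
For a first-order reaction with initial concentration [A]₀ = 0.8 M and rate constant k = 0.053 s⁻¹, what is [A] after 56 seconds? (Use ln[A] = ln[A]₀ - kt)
0.0411 M

ln[A] = ln[A]₀ - k·t = ln(0.8) - (0.053)·(56) = -0.2231 - 2.9680 = -3.1911
[A] = e^(-3.1911) = 0.0411 M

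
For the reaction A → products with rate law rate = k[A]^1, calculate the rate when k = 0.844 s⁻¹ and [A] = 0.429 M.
0.3621 M/s

rate = k·[A]^1 = 0.844·(0.429)^1 = 0.844·0.429 = 0.3621 M/s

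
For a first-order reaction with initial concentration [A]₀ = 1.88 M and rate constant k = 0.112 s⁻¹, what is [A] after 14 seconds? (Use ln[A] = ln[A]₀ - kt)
0.3919 M

ln[A] = ln[A]₀ - k·t = ln(1.88) - (0.112)·(14) = 0.6313 - 1.5680 = -0.9367
[A] = e^(-0.9367) = 0.3919 M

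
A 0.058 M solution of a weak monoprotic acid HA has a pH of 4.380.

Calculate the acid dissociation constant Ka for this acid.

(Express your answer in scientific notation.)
K_a = 3.00e-08

[H⁺] = 10^(−pH) = 10^(−4.380) = 4.169e-05 M. For HA ⇌ H⁺ + A⁻, Ka = x²/(C − x) = (4.169e-05)²/(0.058 − 4.169e-05) = 3.00e-08.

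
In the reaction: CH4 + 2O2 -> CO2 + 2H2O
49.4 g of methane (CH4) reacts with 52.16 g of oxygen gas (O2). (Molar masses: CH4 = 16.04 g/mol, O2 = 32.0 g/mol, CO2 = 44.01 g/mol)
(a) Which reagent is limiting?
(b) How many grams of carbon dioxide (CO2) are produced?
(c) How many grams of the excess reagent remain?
(a) O2, (b) 35.87 g, (c) 36.33 g

Moles of CH4 = 49.4 g ÷ 16.04 g/mol = 3.0798 mol
Moles of O2 = 52.16 g ÷ 32.0 g/mol = 1.63 mol
Moles ÷ coefficient: CH4: 3.0798/1 = 3.08, O2: 1.63/2 = 0.815
(a) O2 has the smaller value, so O2 is the limiting reagent.
(b) Moles of CO2 = 1.63 mol O2 × (1/2) = 0.815 mol; mass = 0.815 mol × 44.01 g/mol = 35.87 g
(c) CH4 consumed = 1.63 × (1/2) = 0.815 mol; remaining = 3.0798 − 0.815 = 2.2648 mol; mass = 2.2648 mol × 16.04 g/mol = 36.33 g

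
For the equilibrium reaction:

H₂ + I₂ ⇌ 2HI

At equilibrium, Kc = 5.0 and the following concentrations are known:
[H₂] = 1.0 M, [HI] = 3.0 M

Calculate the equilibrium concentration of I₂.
[I₂] = 1.8000 M

Kc = ([HI]^2) / ([H₂] × [I₂]) = 5.0
[I₂]^1 = (product terms)/(Kc · other reactant terms) = 9 / (5.0 · 1) = 1.8
[I₂] = 1.8000 M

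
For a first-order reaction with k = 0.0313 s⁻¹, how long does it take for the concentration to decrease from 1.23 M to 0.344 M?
40.71 s

From ln[A] = ln[A]₀ - k·t: t = ln([A]₀/[A])/k = ln(1.23/0.344)/0.0313 = ln(3.5756)/0.0313 = 1.2741/0.0313 = 40.71 s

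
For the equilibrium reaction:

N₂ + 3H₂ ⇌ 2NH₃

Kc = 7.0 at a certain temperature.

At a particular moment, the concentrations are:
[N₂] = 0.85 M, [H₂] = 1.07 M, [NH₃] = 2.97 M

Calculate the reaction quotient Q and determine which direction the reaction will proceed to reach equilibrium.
Q = 8.471, Q > K, reaction proceeds reverse (toward reactants)

Q = ([NH₃]^2) / ([N₂] × [H₂]^3)
  = ((2.97)^2) / ((0.85)·(1.07)^3) = 8.8209/1.0413 = 8.471
Since Q = 8.471 > Kc = 7.0, the reaction proceeds reverse (toward reactants) to reach equilibrium.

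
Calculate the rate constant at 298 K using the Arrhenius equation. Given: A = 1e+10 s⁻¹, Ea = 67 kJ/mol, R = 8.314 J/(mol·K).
1.80e-02 s⁻¹

k = A·exp(-Ea/(R·T)) = 1e+10·exp(-67000/(8.314·298)) = 1e+10·exp(-27.0426) = 1e+10·1.8011e-12 = 1.80e-02 s⁻¹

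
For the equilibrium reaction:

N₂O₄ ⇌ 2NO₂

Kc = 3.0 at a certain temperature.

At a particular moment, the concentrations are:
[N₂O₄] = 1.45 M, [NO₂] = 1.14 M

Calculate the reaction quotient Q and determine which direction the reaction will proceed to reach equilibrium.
Q = 0.896, Q < K, reaction proceeds forward (toward products)

Q = ([NO₂]^2) / ([N₂O₄])
  = ((1.14)^2) / ((1.45)) = 1.2996/1.45 = 0.8963
Since Q = 0.8963 < Kc = 3.0, the reaction proceeds forward (toward products) to reach equilibrium.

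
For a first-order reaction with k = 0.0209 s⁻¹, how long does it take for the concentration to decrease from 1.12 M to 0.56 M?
33.16 s

From ln[A] = ln[A]₀ - k·t: t = ln([A]₀/[A])/k = ln(1.12/0.56)/0.0209 = ln(2.0000)/0.0209 = 0.6931/0.0209 = 33.16 s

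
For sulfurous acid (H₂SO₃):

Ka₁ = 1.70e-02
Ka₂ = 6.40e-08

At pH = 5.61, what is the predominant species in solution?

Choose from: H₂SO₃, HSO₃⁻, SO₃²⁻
HSO₃⁻

pKa1 = 1.77, pKa2 = 7.19. Each pKa is the crossover between adjacent species; pH = 5.61 lies in the region where HSO₃⁻ predominates.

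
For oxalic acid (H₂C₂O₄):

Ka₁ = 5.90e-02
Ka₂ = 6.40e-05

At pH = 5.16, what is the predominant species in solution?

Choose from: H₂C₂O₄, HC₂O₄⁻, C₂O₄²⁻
C₂O₄²⁻

pKa1 = 1.23, pKa2 = 4.19. Each pKa is the crossover between adjacent species; pH = 5.16 lies in the region where C₂O₄²⁻ predominates.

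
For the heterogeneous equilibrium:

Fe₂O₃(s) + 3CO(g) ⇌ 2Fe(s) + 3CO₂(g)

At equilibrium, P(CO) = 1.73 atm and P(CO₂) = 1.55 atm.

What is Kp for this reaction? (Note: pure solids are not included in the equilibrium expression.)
K_p = 0.719

Solids (Fe₂O₃, Fe) are excluded.
Kp = P(CO₂)³/P(CO)³ = (1.55)³/(1.73)³ = 3.724/5.178 = 0.719.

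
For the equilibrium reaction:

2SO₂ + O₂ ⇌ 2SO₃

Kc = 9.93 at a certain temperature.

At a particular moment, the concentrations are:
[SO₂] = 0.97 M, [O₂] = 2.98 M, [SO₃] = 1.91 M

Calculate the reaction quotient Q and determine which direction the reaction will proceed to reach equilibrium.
Q = 1.301, Q < K, reaction proceeds forward (toward products)

Q = ([SO₃]^2) / ([SO₂]^2 × [O₂])
  = ((1.91)^2) / ((0.97)^2·(2.98)) = 3.6481/2.8039 = 1.301
Since Q = 1.301 < Kc = 9.93, the reaction proceeds forward (toward products) to reach equilibrium.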